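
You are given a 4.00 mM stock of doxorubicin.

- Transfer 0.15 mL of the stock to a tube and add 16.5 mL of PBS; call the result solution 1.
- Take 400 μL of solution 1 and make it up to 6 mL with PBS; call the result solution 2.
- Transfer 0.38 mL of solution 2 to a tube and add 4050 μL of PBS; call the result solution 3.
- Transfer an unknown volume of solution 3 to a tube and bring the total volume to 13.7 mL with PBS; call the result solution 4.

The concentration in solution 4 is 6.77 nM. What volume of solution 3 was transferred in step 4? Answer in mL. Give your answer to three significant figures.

Step 1: 0.15 mL + 16.5 mL = 16.65 mL total → factor 16.65/0.15 = 111
Step 2: 400 μL brought to 6 mL → factor 6000/400 = 15
Step 3: 0.38 mL + 4050 μL = 4.43 mL total → factor 4.43/0.38 = 11.658
Step 4: v brought to 13.7 mL → factor = 13.7 mL/v
Product of known-step factors = 19410
Overall factor = 4.00 mM / (6.77 nM) = 5.9084 × 10^5
Step-4 factor = 5.9084 × 10^5 / 19410 = 30.439
v = 13.7 mL / 30.439 = 0.450 mL

0.450 mL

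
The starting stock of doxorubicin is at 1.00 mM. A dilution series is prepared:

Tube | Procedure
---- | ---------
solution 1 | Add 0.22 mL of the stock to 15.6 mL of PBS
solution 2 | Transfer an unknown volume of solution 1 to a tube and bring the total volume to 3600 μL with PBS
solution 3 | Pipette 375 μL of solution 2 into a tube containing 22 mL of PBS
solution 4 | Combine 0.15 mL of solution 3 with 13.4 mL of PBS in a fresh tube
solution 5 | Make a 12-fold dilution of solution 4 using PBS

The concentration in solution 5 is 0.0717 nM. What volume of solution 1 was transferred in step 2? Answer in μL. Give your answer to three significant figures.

1.20 × 10^3 μL

Step 1: 0.22 mL + 15.6 mL = 15.82 mL total → factor 15.82/0.22 = 71.909
Step 2: v brought to 3600 μL → factor = 3600 μL/v
Step 3: 375 μL + 22 mL = 22375 μL total → factor 22375/375 = 59.667
Step 4: 0.15 mL + 13.4 mL = 13.55 mL total → factor 13.55/0.15 = 90.333
Step 5: 12-fold → factor 12
Product of known-step factors = 4.651 × 10^6
Overall factor = 1.00 mM / (0.0717 nM) = 1.3947 × 10^7
Step-2 factor = 1.3947 × 10^7 / 4.651 × 10^6 = 2.9987
v = 3600 μL / 2.9987 = 1.20 × 10^3 μL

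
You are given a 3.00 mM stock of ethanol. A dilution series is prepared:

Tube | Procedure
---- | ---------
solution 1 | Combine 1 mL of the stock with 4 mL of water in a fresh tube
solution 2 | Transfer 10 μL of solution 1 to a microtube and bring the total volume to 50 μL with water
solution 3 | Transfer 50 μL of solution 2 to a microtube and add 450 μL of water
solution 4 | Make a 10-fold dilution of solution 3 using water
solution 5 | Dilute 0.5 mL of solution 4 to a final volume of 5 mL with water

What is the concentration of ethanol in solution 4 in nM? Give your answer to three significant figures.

1.20 × 10^3 nM

Step 1: 1 mL + 4 mL = 5 mL total → factor 5/1 = 5
Step 2: 10 μL brought to 50 μL → factor 50/10 = 5
Step 3: 50 μL + 450 μL = 500 μL total → factor 500/50 = 10
Step 4: 10-fold → factor 10
Dilution factor through solution 4 = 5 × 5 × 10 × 10 = 2500
[solution 4] = 3.00 mM / 2500 = 0.001200 mM = 1.20 × 10^3 nM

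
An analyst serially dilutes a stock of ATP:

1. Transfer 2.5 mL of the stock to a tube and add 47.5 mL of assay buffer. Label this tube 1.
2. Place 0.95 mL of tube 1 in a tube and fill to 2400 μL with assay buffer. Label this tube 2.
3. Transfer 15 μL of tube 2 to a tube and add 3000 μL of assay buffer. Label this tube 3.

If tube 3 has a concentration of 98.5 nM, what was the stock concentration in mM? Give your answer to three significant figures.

Step 1: 2.5 mL + 47.5 mL = 50 mL total → factor 50/2.5 = 20
Step 2: 0.95 mL brought to 2400 μL → factor 2.4/0.95 = 2.5263
Step 3: 15 μL + 3000 μL = 3015 μL total → factor 3015/15 = 201
Overall dilution factor = 20 × 2.5263 × 201 = 10156
Stock = 98.5 nM × 10156 = 1.000 × 10^6 nM = 1.00 mM

1.00 mM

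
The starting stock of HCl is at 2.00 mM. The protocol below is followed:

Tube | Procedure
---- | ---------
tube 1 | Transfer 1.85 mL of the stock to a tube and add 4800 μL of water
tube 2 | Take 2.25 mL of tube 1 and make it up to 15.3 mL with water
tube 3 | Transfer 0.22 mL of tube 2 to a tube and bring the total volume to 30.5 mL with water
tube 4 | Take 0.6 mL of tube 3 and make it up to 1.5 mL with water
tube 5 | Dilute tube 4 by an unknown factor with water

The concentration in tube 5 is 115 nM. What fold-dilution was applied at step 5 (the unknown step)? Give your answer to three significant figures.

2.05-fold

Step 1: 1.85 mL + 4800 μL = 6.65 mL total → factor 6.65/1.85 = 3.5946
Step 2: 2.25 mL brought to 15.3 mL → factor 15.3/2.25 = 6.8
Step 3: 0.22 mL brought to 30.5 mL → factor 30.5/0.22 = 138.64
Step 4: 0.6 mL brought to 1.5 mL → factor 1.5/0.6 = 2.5
Step 5: unknown factor x
Product of known-step factors = 8471.8
Overall factor = 2.00 mM / (115 nM) = 17391
x = 17391 / 8471.8 = 2.05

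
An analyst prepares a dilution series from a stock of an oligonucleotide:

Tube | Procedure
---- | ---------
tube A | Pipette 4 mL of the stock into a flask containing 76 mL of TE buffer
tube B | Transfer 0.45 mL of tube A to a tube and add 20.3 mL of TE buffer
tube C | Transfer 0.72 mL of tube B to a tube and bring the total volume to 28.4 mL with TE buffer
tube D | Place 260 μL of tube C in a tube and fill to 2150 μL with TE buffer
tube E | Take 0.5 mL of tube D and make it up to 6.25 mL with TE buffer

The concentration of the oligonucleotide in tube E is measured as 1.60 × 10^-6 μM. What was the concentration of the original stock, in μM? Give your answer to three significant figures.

Step 1: 4 mL + 76 mL = 80 mL total → factor 80/4 = 20
Step 2: 0.45 mL + 20.3 mL = 20.75 mL total → factor 20.75/0.45 = 46.111
Step 3: 0.72 mL brought to 28.4 mL → factor 28.4/0.72 = 39.444
Step 4: 260 μL brought to 2150 μL → factor 2150/260 = 8.2692
Step 5: 0.5 mL brought to 6.25 mL → factor 6.25/0.5 = 12.5
Overall dilution factor = 20 × 46.111 × 39.444 × 8.2692 × 12.5 = 3.7601 × 10^6
Stock = 1.60 × 10^-6 μM × 3.7601 × 10^6 = 6.02 μM

6.02 μM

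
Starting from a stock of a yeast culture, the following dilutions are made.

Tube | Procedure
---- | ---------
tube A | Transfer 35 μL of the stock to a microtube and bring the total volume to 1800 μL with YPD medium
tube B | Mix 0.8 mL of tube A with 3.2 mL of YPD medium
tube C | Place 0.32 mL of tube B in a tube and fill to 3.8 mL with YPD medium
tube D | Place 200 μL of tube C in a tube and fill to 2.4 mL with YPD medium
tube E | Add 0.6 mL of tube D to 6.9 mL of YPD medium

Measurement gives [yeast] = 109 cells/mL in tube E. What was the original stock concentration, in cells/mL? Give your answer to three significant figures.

4.99 × 10^7 cells/mL

Step 1: 35 μL brought to 1800 μL → factor 1800/35 = 51.429
Step 2: 0.8 mL + 3.2 mL = 4 mL total → factor 4/0.8 = 5
Step 3: 0.32 mL brought to 3.8 mL → factor 3.8/0.32 = 11.875
Step 4: 200 μL brought to 2.4 mL → factor 2400/200 = 12
Step 5: 0.6 mL + 6.9 mL = 7.5 mL total → factor 7.5/0.6 = 12.5
Overall dilution factor = 51.429 × 5 × 11.875 × 12 × 12.5 = 4.5804 × 10^5
Stock = 109 cells/mL × 4.5804 × 10^5 = 4.99 × 10^7 cells/mL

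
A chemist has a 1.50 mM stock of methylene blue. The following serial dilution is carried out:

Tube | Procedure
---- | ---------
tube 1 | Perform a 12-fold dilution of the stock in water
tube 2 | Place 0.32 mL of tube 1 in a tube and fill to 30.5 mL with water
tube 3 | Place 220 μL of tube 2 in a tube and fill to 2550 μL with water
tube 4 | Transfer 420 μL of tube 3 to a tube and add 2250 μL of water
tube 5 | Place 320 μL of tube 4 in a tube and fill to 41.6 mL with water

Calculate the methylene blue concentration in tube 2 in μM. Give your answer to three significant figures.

Step 1: 12-fold → factor 12
Step 2: 0.32 mL brought to 30.5 mL → factor 30.5/0.32 = 95.312
Dilution factor through tube 2 = 12 × 95.312 = 1143.8
[tube 2] = 1.50 mM / 1143.8 = 0.001311 mM = 1.31 μM

1.31 μM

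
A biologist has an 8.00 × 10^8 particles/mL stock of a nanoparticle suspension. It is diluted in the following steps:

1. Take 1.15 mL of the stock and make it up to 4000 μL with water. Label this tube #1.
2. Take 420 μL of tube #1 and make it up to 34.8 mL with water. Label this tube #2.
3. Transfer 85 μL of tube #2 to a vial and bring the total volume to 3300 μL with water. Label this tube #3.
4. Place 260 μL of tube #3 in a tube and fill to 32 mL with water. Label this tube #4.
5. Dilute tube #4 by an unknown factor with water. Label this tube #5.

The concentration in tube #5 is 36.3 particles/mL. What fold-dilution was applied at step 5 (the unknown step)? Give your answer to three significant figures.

Step 1: 1.15 mL brought to 4000 μL → factor 4/1.15 = 3.4783
Step 2: 420 μL brought to 34.8 mL → factor 34800/420 = 82.857
Step 3: 85 μL brought to 3300 μL → factor 3300/85 = 38.824
Step 4: 260 μL brought to 32 mL → factor 32000/260 = 123.08
Step 5: unknown factor x
Product of known-step factors = 1.3771 × 10^6
Overall factor = 8.00 × 10^8 particles/mL / (36.3 particles/mL) = 2.2039 × 10^7
x = 2.2039 × 10^7 / 1.3771 × 10^6 = 16.0

16.0-fold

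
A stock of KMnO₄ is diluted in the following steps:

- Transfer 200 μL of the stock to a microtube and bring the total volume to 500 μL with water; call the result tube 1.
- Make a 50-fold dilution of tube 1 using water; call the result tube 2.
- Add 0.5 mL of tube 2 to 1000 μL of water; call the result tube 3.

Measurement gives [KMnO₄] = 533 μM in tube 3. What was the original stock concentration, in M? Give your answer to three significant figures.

Step 1: 200 μL brought to 500 μL → factor 500/200 = 2.5
Step 2: 50-fold → factor 50
Step 3: 0.5 mL + 1000 μL = 1.5 mL total → factor 1.5/0.5 = 3
Overall dilution factor = 2.5 × 50 × 3 = 375
Stock = 533 μM × 375 = 1.999 × 10^5 μM = 0.200 M

0.200 M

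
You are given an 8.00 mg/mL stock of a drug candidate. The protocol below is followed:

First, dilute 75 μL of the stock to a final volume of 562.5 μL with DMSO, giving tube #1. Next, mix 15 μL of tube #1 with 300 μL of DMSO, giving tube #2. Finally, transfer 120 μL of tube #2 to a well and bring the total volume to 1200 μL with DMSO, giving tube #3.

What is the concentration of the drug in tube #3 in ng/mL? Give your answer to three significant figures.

5.08 × 10^3 ng/mL

Step 1: 75 μL brought to 562.5 μL → factor 562.5/75 = 7.5
Step 2: 15 μL + 300 μL = 315 μL total → factor 315/15 = 21
Step 3: 120 μL brought to 1200 μL → factor 1200/120 = 10
Overall dilution factor = 7.5 × 21 × 10 = 1575
Final = 8.00 mg/mL / 1575 = 0.005079 mg/mL = 5.08 × 10^3 ng/mL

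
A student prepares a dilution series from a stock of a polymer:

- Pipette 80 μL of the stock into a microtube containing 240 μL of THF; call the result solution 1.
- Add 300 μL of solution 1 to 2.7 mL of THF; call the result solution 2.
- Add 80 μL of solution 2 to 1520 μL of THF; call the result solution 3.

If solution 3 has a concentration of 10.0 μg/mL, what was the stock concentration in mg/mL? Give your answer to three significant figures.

Step 1: 80 μL + 240 μL = 320 μL total → factor 320/80 = 4
Step 2: 300 μL + 2.7 mL = 3000 μL total → factor 3000/300 = 10
Step 3: 80 μL + 1520 μL = 1600 μL total → factor 1600/80 = 20
Overall dilution factor = 4 × 10 × 20 = 800
Stock = 10.0 μg/mL × 800 = 8000 μg/mL = 8.00 mg/mL

8.00 mg/mL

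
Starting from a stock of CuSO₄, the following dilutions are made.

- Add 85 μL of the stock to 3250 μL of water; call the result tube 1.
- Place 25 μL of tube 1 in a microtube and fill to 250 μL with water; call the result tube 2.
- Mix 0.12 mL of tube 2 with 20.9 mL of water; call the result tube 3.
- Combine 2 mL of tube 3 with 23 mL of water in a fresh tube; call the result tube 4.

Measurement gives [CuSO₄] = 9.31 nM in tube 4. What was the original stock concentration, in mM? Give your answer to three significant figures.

8.00 mM

Step 1: 85 μL + 3250 μL = 3335 μL total → factor 3335/85 = 39.235
Step 2: 25 μL brought to 250 μL → factor 250/25 = 10
Step 3: 0.12 mL + 20.9 mL = 21.02 mL total → factor 21.02/0.12 = 175.17
Step 4: 2 mL + 23 mL = 25 mL total → factor 25/2 = 12.5
Overall dilution factor = 39.235 × 10 × 175.17 × 12.5 = 8.5909 × 10^5
Stock = 9.31 nM × 8.5909 × 10^5 = 7.998 × 10^6 nM = 8.00 mM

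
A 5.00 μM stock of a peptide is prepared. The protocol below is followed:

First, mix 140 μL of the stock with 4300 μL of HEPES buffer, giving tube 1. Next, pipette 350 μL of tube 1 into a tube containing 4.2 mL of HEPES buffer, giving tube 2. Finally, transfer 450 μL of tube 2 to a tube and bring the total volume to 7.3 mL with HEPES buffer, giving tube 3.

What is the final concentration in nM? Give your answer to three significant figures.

0.748 nM

Step 1: 140 μL + 4300 μL = 4440 μL total → factor 4440/140 = 31.714
Step 2: 350 μL + 4.2 mL = 4550 μL total → factor 4550/350 = 13
Step 3: 450 μL brought to 7.3 mL → factor 7300/450 = 16.222
Overall dilution factor = 31.714 × 13 × 16.222 = 6688.2
Final = 5.00 μM / 6688.2 = 0.0007476 μM = 0.748 nM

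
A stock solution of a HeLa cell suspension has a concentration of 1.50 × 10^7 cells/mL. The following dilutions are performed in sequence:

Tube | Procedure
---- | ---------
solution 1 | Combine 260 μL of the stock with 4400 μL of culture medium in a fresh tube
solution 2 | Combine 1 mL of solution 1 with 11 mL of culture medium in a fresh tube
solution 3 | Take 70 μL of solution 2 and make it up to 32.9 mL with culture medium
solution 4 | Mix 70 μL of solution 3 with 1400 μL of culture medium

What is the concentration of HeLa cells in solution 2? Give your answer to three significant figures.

6.97 × 10^4 cells/mL

Step 1: 260 μL + 4400 μL = 4660 μL total → factor 4660/260 = 17.923
Step 2: 1 mL + 11 mL = 12 mL total → factor 12/1 = 12
Dilution factor through solution 2 = 17.923 × 12 = 215.08
[solution 2] = 1.50 × 10^7 cells/mL / 215.08 = 6.97 × 10^4 cells/mL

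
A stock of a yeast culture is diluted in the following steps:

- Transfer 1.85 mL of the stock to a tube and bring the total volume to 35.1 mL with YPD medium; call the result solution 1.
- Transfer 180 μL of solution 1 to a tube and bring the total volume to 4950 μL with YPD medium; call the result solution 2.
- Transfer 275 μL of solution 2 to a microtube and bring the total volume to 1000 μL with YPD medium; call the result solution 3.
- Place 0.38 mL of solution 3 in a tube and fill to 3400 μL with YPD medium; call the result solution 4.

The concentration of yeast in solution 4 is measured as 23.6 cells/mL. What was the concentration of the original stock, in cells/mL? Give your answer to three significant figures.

4.01 × 10^5 cells/mL

Step 1: 1.85 mL brought to 35.1 mL → factor 35.1/1.85 = 18.973
Step 2: 180 μL brought to 4950 μL → factor 4950/180 = 27.5
Step 3: 275 μL brought to 1000 μL → factor 1000/275 = 3.6364
Step 4: 0.38 mL brought to 3400 μL → factor 3.4/0.38 = 8.9474
Overall dilution factor = 18.973 × 27.5 × 3.6364 × 8.9474 = 16976
Stock = 23.6 cells/mL × 16976 = 4.01 × 10^5 cells/mL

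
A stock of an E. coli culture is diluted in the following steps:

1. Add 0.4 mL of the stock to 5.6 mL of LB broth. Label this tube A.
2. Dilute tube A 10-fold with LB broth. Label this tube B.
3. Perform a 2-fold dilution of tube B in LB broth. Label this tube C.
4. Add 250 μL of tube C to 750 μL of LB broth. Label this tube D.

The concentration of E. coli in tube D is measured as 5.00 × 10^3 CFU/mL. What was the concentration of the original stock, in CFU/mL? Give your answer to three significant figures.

Step 1: 0.4 mL + 5.6 mL = 6 mL total → factor 6/0.4 = 15
Step 2: 10-fold → factor 10
Step 3: 2-fold → factor 2
Step 4: 250 μL + 750 μL = 1000 μL total → factor 1000/250 = 4
Overall dilution factor = 15 × 10 × 2 × 4 = 1200
Stock = 5.00 × 10^3 CFU/mL × 1200 = 6.00 × 10^6 CFU/mL

6.00 × 10^6 CFU/mL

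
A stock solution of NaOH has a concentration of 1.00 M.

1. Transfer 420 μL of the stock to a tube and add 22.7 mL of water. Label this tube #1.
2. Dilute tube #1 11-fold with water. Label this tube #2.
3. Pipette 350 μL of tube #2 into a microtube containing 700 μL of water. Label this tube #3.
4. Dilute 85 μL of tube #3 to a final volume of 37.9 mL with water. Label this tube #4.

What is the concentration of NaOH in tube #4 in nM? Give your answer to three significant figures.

Step 1: 420 μL + 22.7 mL = 23120 μL total → factor 23120/420 = 55.048
Step 2: 11-fold → factor 11
Step 3: 350 μL + 700 μL = 1050 μL total → factor 1050/350 = 3
Step 4: 85 μL brought to 37.9 mL → factor 37900/85 = 445.88
Overall dilution factor = 55.048 × 11 × 3 × 445.88 = 8.0998 × 10^5
Final = 1.00 M / 8.0998 × 10^5 = 1.235 × 10^-6 M = 1.23 × 10^3 nM

1.23 × 10^3 nM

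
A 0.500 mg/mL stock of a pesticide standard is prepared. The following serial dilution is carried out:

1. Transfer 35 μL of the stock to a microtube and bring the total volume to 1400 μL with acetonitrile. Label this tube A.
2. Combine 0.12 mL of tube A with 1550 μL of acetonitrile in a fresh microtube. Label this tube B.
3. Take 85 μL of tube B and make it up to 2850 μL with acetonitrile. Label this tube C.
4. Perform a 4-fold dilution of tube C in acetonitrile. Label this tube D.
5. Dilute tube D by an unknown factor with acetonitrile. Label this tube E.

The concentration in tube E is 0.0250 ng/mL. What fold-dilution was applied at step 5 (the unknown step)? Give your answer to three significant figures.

Step 1: 35 μL brought to 1400 μL → factor 1400/35 = 40
Step 2: 0.12 mL + 1550 μL = 1.67 mL total → factor 1.67/0.12 = 13.917
Step 3: 85 μL brought to 2850 μL → factor 2850/85 = 33.529
Step 4: 4-fold → factor 4
Step 5: unknown factor x
Product of known-step factors = 74659
Overall factor = 0.500 mg/mL / (0.0250 ng/mL) = 2 × 10^7
x = 2 × 10^7 / 74659 = 268

268-fold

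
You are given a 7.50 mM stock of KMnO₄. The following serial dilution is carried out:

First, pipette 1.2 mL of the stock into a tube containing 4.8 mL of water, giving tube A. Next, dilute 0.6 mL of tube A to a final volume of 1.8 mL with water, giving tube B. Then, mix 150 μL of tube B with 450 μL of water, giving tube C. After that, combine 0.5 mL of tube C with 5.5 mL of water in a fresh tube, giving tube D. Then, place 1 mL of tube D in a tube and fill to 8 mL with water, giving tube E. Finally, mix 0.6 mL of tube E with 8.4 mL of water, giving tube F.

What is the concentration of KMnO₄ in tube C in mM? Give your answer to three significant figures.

0.125 mM

Step 1: 1.2 mL + 4.8 mL = 6 mL total → factor 6/1.2 = 5
Step 2: 0.6 mL brought to 1.8 mL → factor 1.8/0.6 = 3
Step 3: 150 μL + 450 μL = 600 μL total → factor 600/150 = 4
Dilution factor through tube C = 5 × 3 × 4 = 60
[tube C] = 7.50 mM / 60 = 0.125 mM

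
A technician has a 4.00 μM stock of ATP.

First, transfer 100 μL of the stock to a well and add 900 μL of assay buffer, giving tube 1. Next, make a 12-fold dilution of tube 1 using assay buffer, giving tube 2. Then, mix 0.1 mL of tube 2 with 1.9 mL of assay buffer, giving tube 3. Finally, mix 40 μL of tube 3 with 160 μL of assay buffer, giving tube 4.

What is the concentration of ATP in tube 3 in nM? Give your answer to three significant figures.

Step 1: 100 μL + 900 μL = 1000 μL total → factor 1000/100 = 10
Step 2: 12-fold → factor 12
Step 3: 0.1 mL + 1.9 mL = 2 mL total → factor 2/0.1 = 20
Dilution factor through tube 3 = 10 × 12 × 20 = 2400
[tube 3] = 4.00 μM / 2400 = 0.001667 μM = 1.67 nM

1.67 nM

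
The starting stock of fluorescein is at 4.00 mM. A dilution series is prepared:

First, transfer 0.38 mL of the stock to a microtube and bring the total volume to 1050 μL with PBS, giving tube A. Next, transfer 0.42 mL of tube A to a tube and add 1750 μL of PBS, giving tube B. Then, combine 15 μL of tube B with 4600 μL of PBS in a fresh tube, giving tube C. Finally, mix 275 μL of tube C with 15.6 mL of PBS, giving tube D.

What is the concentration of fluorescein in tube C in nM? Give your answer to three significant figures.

911 nM

Step 1: 0.38 mL brought to 1050 μL → factor 1.05/0.38 = 2.7632
Step 2: 0.42 mL + 1750 μL = 2.17 mL total → factor 2.17/0.42 = 5.1667
Step 3: 15 μL + 4600 μL = 4615 μL total → factor 4615/15 = 307.67
Dilution factor through tube C = 2.7632 × 5.1667 × 307.67 = 4392.3
[tube C] = 4.00 mM / 4392.3 = 0.0009107 mM = 911 nM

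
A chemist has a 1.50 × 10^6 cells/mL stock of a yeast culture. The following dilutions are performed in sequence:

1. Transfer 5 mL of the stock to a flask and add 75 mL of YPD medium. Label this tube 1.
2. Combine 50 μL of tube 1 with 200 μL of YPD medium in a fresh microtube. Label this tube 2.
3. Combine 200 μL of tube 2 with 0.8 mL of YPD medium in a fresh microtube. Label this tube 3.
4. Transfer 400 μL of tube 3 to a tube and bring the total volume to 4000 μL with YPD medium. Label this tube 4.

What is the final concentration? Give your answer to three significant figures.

375 cells/mL

Step 1: 5 mL + 75 mL = 80 mL total → factor 80/5 = 16
Step 2: 50 μL + 200 μL = 250 μL total → factor 250/50 = 5
Step 3: 200 μL + 0.8 mL = 1000 μL total → factor 1000/200 = 5
Step 4: 400 μL brought to 4000 μL → factor 4000/400 = 10
Overall dilution factor = 16 × 5 × 5 × 10 = 4000
Final = 1.50 × 10^6 cells/mL / 4000 = 375 cells/mL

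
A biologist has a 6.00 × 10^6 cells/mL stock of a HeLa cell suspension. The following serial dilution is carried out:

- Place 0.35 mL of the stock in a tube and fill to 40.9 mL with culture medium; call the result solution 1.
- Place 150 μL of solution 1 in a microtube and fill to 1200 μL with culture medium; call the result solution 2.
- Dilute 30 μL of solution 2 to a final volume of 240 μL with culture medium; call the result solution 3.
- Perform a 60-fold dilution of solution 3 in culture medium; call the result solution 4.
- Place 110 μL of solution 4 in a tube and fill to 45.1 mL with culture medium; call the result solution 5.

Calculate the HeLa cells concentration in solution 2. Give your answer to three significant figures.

Step 1: 0.35 mL brought to 40.9 mL → factor 40.9/0.35 = 116.86
Step 2: 150 μL brought to 1200 μL → factor 1200/150 = 8
Dilution factor through solution 2 = 116.86 × 8 = 934.86
[solution 2] = 6.00 × 10^6 cells/mL / 934.86 = 6.42 × 10^3 cells/mL

6.42 × 10^3 cells/mL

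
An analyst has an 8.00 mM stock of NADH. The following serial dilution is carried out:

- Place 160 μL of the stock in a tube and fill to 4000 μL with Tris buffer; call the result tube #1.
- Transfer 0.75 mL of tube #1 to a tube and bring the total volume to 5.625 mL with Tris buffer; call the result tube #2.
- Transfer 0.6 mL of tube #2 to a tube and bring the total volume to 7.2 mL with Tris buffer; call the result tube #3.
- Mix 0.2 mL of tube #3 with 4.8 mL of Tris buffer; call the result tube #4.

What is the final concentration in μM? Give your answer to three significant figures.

0.142 μM

Step 1: 160 μL brought to 4000 μL → factor 4000/160 = 25
Step 2: 0.75 mL brought to 5.625 mL → factor 5.625/0.75 = 7.5
Step 3: 0.6 mL brought to 7.2 mL → factor 7.2/0.6 = 12
Step 4: 0.2 mL + 4.8 mL = 5 mL total → factor 5/0.2 = 25
Overall dilution factor = 25 × 7.5 × 12 × 25 = 56250
Final = 8.00 mM / 56250 = 0.0001422 mM = 0.142 μM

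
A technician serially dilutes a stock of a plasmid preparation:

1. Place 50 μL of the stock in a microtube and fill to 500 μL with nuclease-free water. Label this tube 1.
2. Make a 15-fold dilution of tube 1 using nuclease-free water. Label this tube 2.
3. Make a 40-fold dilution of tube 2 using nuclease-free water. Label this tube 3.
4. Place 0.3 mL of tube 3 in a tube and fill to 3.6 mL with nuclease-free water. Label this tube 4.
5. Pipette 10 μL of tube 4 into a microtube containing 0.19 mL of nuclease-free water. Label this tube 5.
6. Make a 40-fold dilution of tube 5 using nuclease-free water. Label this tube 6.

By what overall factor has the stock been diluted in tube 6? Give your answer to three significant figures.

Step 1: 50 μL brought to 500 μL → factor 500/50 = 10
Step 2: 15-fold → factor 15
Step 3: 40-fold → factor 40
Step 4: 0.3 mL brought to 3.6 mL → factor 3.6/0.3 = 12
Step 5: 10 μL + 0.19 mL = 200 μL total → factor 200/10 = 20
Step 6: 40-fold → factor 40
Overall dilution factor = 10 × 15 × 40 × 12 × 20 × 40 = 5.76 × 10^7

5.76 × 10^7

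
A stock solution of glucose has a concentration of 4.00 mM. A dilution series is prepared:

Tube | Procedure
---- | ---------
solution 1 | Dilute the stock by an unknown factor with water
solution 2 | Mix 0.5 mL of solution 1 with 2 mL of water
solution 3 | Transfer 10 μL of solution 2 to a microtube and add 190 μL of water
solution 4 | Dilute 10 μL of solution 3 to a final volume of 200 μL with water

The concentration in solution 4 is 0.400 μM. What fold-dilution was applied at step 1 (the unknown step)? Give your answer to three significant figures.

5.00-fold

Step 1: unknown factor x
Step 2: 0.5 mL + 2 mL = 2.5 mL total → factor 2.5/0.5 = 5
Step 3: 10 μL + 190 μL = 200 μL total → factor 200/10 = 20
Step 4: 10 μL brought to 200 μL → factor 200/10 = 20
Product of known-step factors = 2000
Overall factor = 4.00 mM / (0.400 μM) = 10000
x = 10000 / 2000 = 5.00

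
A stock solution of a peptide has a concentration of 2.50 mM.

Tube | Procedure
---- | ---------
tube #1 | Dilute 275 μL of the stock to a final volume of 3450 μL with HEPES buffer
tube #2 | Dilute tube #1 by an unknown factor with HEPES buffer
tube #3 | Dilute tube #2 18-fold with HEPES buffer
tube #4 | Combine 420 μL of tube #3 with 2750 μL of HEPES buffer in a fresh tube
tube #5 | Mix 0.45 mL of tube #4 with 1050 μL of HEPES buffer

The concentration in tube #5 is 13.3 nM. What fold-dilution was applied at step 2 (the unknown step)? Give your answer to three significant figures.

Step 1: 275 μL brought to 3450 μL → factor 3450/275 = 12.545
Step 2: unknown factor x
Step 3: 18-fold → factor 18
Step 4: 420 μL + 2750 μL = 3170 μL total → factor 3170/420 = 7.5476
Step 5: 0.45 mL + 1050 μL = 1.5 mL total → factor 1.5/0.45 = 3.3333
Product of known-step factors = 5681.3
Overall factor = 2.50 mM / (13.3 nM) = 1.8797 × 10^5
x = 1.8797 × 10^5 / 5681.3 = 33.1

33.1-fold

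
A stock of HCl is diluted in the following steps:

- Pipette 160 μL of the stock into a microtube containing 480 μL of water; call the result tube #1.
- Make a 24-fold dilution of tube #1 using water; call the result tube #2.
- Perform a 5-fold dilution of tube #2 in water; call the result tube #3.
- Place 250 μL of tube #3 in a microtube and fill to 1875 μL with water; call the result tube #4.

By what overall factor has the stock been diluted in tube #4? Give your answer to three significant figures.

3.60 × 10^3

Step 1: 160 μL + 480 μL = 640 μL total → factor 640/160 = 4
Step 2: 24-fold → factor 24
Step 3: 5-fold → factor 5
Step 4: 250 μL brought to 1875 μL → factor 1875/250 = 7.5
Overall dilution factor = 4 × 24 × 5 × 7.5 = 3600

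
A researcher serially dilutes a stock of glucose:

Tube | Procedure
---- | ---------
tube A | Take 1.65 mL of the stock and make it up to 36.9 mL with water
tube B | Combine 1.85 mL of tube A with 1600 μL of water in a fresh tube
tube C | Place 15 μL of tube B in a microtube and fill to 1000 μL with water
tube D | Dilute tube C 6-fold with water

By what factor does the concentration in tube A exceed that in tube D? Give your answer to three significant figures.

Step 1: 1.65 mL brought to 36.9 mL → factor 36.9/1.65 = 22.364
Step 2: 1.85 mL + 1600 μL = 3.45 mL total → factor 3.45/1.85 = 1.8649
Step 3: 15 μL brought to 1000 μL → factor 1000/15 = 66.667
Step 4: 6-fold → factor 6
Dilution factor to tube A = 22.364; to tube D = 16682
[tube A]/[tube D] = (factor to tube D)/(factor to tube A) = 16682/22.364 = 746

746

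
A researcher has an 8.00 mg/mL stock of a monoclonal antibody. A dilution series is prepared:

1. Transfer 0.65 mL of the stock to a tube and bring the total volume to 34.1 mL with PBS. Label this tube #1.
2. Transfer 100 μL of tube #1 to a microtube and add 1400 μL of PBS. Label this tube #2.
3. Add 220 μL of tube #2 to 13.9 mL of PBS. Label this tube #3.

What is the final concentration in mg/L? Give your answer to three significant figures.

Step 1: 0.65 mL brought to 34.1 mL → factor 34.1/0.65 = 52.462
Step 2: 100 μL + 1400 μL = 1500 μL total → factor 1500/100 = 15
Step 3: 220 μL + 13.9 mL = 14120 μL total → factor 14120/220 = 64.182
Overall dilution factor = 52.462 × 15 × 64.182 = 50506
Final = 8.00 mg/mL / 50506 = 0.0001584 mg/mL = 0.158 mg/L

0.158 mg/L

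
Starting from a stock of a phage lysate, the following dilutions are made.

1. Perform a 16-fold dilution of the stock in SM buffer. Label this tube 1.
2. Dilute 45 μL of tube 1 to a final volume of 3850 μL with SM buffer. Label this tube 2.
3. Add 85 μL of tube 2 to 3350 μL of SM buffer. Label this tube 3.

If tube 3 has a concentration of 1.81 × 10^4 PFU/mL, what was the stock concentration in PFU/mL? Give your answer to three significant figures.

Step 1: 16-fold → factor 16
Step 2: 45 μL brought to 3850 μL → factor 3850/45 = 85.556
Step 3: 85 μL + 3350 μL = 3435 μL total → factor 3435/85 = 40.412
Overall dilution factor = 16 × 85.556 × 40.412 = 55319
Stock = 1.81 × 10^4 PFU/mL × 55319 = 1.00 × 10^9 PFU/mL

1.00 × 10^9 PFU/mL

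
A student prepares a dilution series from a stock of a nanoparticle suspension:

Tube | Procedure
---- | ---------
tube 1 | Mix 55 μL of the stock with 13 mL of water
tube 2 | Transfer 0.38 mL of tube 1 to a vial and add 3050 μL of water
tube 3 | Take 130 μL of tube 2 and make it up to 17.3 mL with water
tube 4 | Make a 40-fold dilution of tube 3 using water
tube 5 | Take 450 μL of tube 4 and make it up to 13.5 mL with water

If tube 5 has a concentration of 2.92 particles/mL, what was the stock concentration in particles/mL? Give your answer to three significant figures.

9.99 × 10^8 particles/mL

Step 1: 55 μL + 13 mL = 13055 μL total → factor 13055/55 = 237.36
Step 2: 0.38 mL + 3050 μL = 3.43 mL total → factor 3.43/0.38 = 9.0263
Step 3: 130 μL brought to 17.3 mL → factor 17300/130 = 133.08
Step 4: 40-fold → factor 40
Step 5: 450 μL brought to 13.5 mL → factor 13500/450 = 30
Overall dilution factor = 237.36 × 9.0263 × 133.08 × 40 × 30 = 3.4214 × 10^8
Stock = 2.92 particles/mL × 3.4214 × 10^8 = 9.99 × 10^8 particles/mL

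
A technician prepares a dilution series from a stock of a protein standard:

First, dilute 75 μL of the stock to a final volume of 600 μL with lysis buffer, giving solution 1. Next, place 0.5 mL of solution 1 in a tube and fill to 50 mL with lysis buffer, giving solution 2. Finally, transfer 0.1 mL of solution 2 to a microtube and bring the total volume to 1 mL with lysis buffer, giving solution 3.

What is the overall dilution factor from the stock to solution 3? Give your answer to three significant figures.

8.00 × 10^3

Step 1: 75 μL brought to 600 μL → factor 600/75 = 8
Step 2: 0.5 mL brought to 50 mL → factor 50/0.5 = 100
Step 3: 0.1 mL brought to 1 mL → factor 1/0.1 = 10
Overall dilution factor = 8 × 100 × 10 = 8000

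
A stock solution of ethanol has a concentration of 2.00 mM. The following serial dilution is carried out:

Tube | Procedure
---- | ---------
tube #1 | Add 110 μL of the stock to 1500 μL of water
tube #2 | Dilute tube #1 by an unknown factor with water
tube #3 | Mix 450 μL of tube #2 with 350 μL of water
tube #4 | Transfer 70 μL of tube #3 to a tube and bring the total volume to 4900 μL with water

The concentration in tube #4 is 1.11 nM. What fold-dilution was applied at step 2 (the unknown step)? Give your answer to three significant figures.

Step 1: 110 μL + 1500 μL = 1610 μL total → factor 1610/110 = 14.636
Step 2: unknown factor x
Step 3: 450 μL + 350 μL = 800 μL total → factor 800/450 = 1.7778
Step 4: 70 μL brought to 4900 μL → factor 4900/70 = 70
Product of known-step factors = 1821.4
Overall factor = 2.00 mM / (1.11 nM) = 1.8018 × 10^6
x = 1.8018 × 10^6 / 1821.4 = 989

989-fold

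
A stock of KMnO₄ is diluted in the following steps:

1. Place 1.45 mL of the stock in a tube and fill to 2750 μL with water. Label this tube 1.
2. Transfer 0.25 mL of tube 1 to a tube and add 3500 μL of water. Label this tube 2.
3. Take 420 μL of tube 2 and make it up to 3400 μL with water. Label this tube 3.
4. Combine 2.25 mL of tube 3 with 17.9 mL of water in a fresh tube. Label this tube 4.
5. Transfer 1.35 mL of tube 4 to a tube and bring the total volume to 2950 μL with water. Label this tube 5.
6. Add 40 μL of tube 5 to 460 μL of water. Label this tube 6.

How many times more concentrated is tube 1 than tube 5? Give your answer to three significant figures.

2.38 × 10^3

Step 1: 1.45 mL brought to 2750 μL → factor 2.75/1.45 = 1.8966
Step 2: 0.25 mL + 3500 μL = 3.75 mL total → factor 3.75/0.25 = 15
Step 3: 420 μL brought to 3400 μL → factor 3400/420 = 8.0952
Step 4: 2.25 mL + 17.9 mL = 20.15 mL total → factor 20.15/2.25 = 8.9556
Step 5: 1.35 mL brought to 2950 μL → factor 2.95/1.35 = 2.1852
Dilution factor to tube 1 = 1.8966; to tube 5 = 4506.8
[tube 1]/[tube 5] = (factor to tube 5)/(factor to tube 1) = 4506.8/1.8966 = 2.38 × 10^3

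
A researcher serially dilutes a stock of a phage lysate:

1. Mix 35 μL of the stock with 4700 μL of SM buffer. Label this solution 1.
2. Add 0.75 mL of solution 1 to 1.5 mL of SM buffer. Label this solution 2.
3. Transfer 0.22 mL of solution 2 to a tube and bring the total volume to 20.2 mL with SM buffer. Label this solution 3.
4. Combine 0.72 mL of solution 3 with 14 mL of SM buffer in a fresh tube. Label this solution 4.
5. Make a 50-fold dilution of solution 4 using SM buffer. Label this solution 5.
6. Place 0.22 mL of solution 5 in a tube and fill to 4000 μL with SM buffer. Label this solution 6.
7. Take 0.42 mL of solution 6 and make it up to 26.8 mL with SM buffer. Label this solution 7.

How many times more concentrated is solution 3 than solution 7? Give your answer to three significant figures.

1.19 × 10^6

Step 1: 35 μL + 4700 μL = 4735 μL total → factor 4735/35 = 135.29
Step 2: 0.75 mL + 1.5 mL = 2.25 mL total → factor 2.25/0.75 = 3
Step 3: 0.22 mL brought to 20.2 mL → factor 20.2/0.22 = 91.818
Step 4: 0.72 mL + 14 mL = 14.72 mL total → factor 14.72/0.72 = 20.444
Step 5: 50-fold → factor 50
Step 6: 0.22 mL brought to 4000 μL → factor 4/0.22 = 18.182
Step 7: 0.42 mL brought to 26.8 mL → factor 26.8/0.42 = 63.81
Dilution factor to solution 3 = 37265; to solution 7 = 4.4195 × 10^10
[solution 3]/[solution 7] = (factor to solution 7)/(factor to solution 3) = 4.4195 × 10^10/37265 = 1.19 × 10^6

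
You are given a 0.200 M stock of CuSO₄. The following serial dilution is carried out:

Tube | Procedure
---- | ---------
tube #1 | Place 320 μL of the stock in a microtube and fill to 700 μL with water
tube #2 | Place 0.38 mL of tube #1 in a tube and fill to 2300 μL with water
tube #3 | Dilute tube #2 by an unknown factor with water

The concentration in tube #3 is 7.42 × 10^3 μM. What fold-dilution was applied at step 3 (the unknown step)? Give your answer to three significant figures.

Step 1: 320 μL brought to 700 μL → factor 700/320 = 2.1875
Step 2: 0.38 mL brought to 2300 μL → factor 2.3/0.38 = 6.0526
Step 3: unknown factor x
Product of known-step factors = 13.24
Overall factor = 0.200 M / (7.42 × 10^3 μM) = 26.954
x = 26.954 / 13.24 = 2.04

2.04-fold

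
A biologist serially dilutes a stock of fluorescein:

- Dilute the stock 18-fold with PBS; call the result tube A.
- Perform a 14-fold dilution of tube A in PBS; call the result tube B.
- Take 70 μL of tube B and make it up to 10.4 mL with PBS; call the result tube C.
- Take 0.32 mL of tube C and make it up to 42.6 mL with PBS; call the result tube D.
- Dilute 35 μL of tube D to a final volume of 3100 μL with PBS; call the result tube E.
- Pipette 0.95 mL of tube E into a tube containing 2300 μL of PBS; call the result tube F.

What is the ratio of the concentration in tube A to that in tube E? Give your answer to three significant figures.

Step 1: 18-fold → factor 18
Step 2: 14-fold → factor 14
Step 3: 70 μL brought to 10.4 mL → factor 10400/70 = 148.57
Step 4: 0.32 mL brought to 42.6 mL → factor 42.6/0.32 = 133.12
Step 5: 35 μL brought to 3100 μL → factor 3100/35 = 88.571
Dilution factor to tube A = 18; to tube E = 4.4146 × 10^8
[tube A]/[tube E] = (factor to tube E)/(factor to tube A) = 4.4146 × 10^8/18 = 2.45 × 10^7

2.45 × 10^7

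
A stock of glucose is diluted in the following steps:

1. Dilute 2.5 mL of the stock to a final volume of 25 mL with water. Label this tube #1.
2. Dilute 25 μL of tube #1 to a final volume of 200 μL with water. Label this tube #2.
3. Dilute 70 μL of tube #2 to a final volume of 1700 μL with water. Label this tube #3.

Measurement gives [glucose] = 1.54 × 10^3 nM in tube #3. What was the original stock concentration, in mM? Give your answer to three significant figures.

2.99 mM

Step 1: 2.5 mL brought to 25 mL → factor 25/2.5 = 10
Step 2: 25 μL brought to 200 μL → factor 200/25 = 8
Step 3: 70 μL brought to 1700 μL → factor 1700/70 = 24.286
Overall dilution factor = 10 × 8 × 24.286 = 1942.9
Stock = 1.54 × 10^3 nM × 1942.9 = 2.992 × 10^6 nM = 2.99 mM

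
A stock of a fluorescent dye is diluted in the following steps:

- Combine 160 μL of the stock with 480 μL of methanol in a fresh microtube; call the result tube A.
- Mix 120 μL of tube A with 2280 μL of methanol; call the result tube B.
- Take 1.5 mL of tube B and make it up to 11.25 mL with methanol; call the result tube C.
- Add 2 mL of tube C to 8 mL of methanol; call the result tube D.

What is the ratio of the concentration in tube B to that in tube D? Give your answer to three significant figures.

37.5

Step 1: 160 μL + 480 μL = 640 μL total → factor 640/160 = 4
Step 2: 120 μL + 2280 μL = 2400 μL total → factor 2400/120 = 20
Step 3: 1.5 mL brought to 11.25 mL → factor 11.25/1.5 = 7.5
Step 4: 2 mL + 8 mL = 10 mL total → factor 10/2 = 5
Dilution factor to tube B = 80; to tube D = 3000
[tube B]/[tube D] = (factor to tube D)/(factor to tube B) = 3000/80 = 37.5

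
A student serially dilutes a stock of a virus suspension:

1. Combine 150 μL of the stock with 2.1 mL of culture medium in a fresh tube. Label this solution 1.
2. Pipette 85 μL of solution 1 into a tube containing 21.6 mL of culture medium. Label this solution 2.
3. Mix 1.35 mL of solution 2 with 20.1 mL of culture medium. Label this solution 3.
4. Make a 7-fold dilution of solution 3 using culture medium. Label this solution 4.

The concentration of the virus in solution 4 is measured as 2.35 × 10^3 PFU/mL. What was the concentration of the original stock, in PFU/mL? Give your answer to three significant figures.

Step 1: 150 μL + 2.1 mL = 2250 μL total → factor 2250/150 = 15
Step 2: 85 μL + 21.6 mL = 21685 μL total → factor 21685/85 = 255.12
Step 3: 1.35 mL + 20.1 mL = 21.45 mL total → factor 21.45/1.35 = 15.889
Step 4: 7-fold → factor 7
Overall dilution factor = 15 × 255.12 × 15.889 × 7 = 4.2562 × 10^5
Stock = 2.35 × 10^3 PFU/mL × 4.2562 × 10^5 = 1.00 × 10^9 PFU/mL

1.00 × 10^9 PFU/mL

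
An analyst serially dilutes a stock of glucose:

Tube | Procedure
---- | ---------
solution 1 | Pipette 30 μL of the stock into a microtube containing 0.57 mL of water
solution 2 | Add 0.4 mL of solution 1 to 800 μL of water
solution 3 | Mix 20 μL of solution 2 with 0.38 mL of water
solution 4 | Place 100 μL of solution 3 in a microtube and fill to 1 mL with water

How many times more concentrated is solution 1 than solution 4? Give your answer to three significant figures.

Step 1: 30 μL + 0.57 mL = 600 μL total → factor 600/30 = 20
Step 2: 0.4 mL + 800 μL = 1.2 mL total → factor 1.2/0.4 = 3
Step 3: 20 μL + 0.38 mL = 400 μL total → factor 400/20 = 20
Step 4: 100 μL brought to 1 mL → factor 1000/100 = 10
Dilution factor to solution 1 = 20; to solution 4 = 12000
[solution 1]/[solution 4] = (factor to solution 4)/(factor to solution 1) = 12000/20 = 600

600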